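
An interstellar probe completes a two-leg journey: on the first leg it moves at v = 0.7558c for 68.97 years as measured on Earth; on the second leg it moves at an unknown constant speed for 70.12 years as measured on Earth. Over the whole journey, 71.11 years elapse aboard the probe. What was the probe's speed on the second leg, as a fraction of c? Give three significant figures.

Leg 1: γ = 1/√(1 − 0.7558²) = 1/√0.4288 = 1.527; τ_1 = 68.97/1.527 = 45.16 years.
Leg 2: speed unknown; τ_2 = 70.12/γ_2.
Total proper time: 45.16 + τ_2 = 71.11, so τ_2 = 71.11 − 45.16 = 25.95 years.
γ_2 = 70.12/25.95 = 2.702; β = √(1 − 1/γ²) = √0.8631.

β = 0.929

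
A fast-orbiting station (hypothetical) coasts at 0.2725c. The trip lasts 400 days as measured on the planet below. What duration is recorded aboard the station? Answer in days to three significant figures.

γ = 1/√(1 − 0.2725²) = 1/√0.9257 = 1.039
The interval measured on the planet below is the dilated one; the clock aboard the station measures the proper time τ = Δt/γ = 400/1.039 days.

τ = 385 days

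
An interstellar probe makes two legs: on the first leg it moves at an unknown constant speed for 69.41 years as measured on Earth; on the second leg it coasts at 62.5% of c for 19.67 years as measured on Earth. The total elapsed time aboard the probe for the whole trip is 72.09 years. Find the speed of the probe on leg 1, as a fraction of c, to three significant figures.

Leg 1: speed unknown; τ_1 = 69.41/γ_1.
Leg 2: β = 0.625; γ = 1/√(1 − 0.625²) = 1/√0.6094 = 1.281; τ_2 = 19.67/1.281 = 15.35 years.
Total proper time: τ_1 + 15.35 = 72.09, so τ_1 = 72.09 − 15.35 = 56.74 years.
γ_1 = 69.41/56.74 = 1.223; β = √(1 − 1/γ²) = √0.3319.

β = 0.576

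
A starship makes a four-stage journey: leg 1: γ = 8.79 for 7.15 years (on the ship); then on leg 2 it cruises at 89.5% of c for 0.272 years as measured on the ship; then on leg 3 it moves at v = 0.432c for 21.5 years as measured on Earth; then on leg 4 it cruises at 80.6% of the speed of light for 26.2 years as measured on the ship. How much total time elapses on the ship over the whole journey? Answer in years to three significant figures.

τ = 53.0 years

Leg 1: 7.15 years is already measured on the ship.
Leg 2: 0.272 years is already measured on the ship.
Leg 3: γ = 1/√(1 − 0.432²) = 1/√0.8134 = 1.109; τ_3 = 21.5/1.109 = 19.39 years.
Leg 4: 26.2 years is already measured on the ship.
Total: 7.150 + 0.2720 + 19.39 + 26.20 years.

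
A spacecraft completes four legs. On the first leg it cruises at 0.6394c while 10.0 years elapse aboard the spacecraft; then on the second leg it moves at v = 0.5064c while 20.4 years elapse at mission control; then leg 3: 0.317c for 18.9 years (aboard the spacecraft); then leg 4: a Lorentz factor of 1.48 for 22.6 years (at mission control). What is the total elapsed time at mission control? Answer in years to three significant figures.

Δt = 75.9 years

Leg 1: γ = 1/√(1 − 0.6394²) = 1/√0.5912 = 1.301; Δt_1 = 1.301 × 10.0 = 13.01 years.
Leg 2: 20.4 years is already measured at mission control.
Leg 3: γ = 1/√(1 − 0.317²) = 1/√0.8995 = 1.054; Δt_3 = 1.054 × 18.9 = 19.93 years.
Leg 4: 22.6 years is already measured at mission control.
Total: 13.01 + 20.40 + 19.93 + 22.60 years.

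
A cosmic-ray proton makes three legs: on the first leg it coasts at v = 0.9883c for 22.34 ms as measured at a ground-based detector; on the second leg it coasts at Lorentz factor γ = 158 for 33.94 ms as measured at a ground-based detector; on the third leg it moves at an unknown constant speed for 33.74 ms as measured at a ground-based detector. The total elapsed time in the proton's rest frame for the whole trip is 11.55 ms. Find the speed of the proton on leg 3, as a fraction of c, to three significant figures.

Leg 1: γ = 1/√(1 − 0.9883²) = 1/√0.02326 = 6.556; τ_1 = 22.34/6.556 = 3.407 ms.
Leg 2: γ = 158; τ_2 = 33.94/158.0 = 0.2148 ms.
Leg 3: speed unknown; τ_3 = 33.74/γ_3.
Total proper time: 3.407 + 0.2148 + τ_3 = 11.55, so τ_3 = 11.55 − 3.622 = 7.928 ms.
γ_3 = 33.74/7.928 = 4.256; β = √(1 − 1/γ²) = √0.9448.

β = 0.972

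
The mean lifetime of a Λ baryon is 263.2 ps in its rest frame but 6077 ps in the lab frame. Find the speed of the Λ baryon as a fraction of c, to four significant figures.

γ = Δt/τ₀ = 6077/263.2 = 23.09
β = √(1 − 1/γ²) = √(1 − 0.001876) = √0.9981

v = 0.9991c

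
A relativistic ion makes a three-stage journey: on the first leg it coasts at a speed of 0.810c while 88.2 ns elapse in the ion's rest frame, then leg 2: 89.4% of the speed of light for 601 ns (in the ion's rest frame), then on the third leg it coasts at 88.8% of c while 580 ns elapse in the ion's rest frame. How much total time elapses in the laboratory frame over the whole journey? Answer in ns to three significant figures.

Δt = 2750 ns

Leg 1: γ = 1/√(1 − 0.810²) = 1/√0.3439 = 1.705; Δt_1 = 1.705 × 88.2 = 150.4 ns.
Leg 2: β = 0.894; γ = 1/√(1 − 0.894²) = 1/√0.2008 = 2.232; Δt_2 = 2.232 × 601 = 1341 ns.
Leg 3: β = 0.888; γ = 1/√(1 − 0.888²) = 1/√0.2115 = 2.175; Δt_3 = 2.175 × 580 = 1261 ns.
Total: 150.4 + 1341 + 1261 ns.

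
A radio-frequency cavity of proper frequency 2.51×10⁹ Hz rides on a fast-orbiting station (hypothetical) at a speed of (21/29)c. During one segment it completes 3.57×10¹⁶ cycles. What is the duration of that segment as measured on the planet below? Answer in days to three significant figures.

Δt = 239 days

γ = 1/√(1 − (21/29)²) = 29/20 = 1.450
Proper time for N cycles: τ = N/f = 3.57×10¹⁶/(2.51×10⁹) = 1.422×10⁷ s = 164.6 days.
Lab-frame duration Δt = γτ = 1.450 × 164.6 = 238.7 days.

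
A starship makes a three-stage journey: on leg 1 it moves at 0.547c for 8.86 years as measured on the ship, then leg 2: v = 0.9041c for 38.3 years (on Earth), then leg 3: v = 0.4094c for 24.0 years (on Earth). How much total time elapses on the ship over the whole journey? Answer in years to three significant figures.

Leg 1: 8.86 years is already measured on the ship.
Leg 2: γ = 1/√(1 − 0.9041²) = 1/√0.1826 = 2.340; τ_2 = 38.3/2.340 = 16.37 years.
Leg 3: γ = 1/√(1 − 0.4094²) = 1/√0.8324 = 1.096; τ_3 = 24.0/1.096 = 21.90 years.
Total: 8.860 + 16.37 + 21.90 years.

τ = 47.1 years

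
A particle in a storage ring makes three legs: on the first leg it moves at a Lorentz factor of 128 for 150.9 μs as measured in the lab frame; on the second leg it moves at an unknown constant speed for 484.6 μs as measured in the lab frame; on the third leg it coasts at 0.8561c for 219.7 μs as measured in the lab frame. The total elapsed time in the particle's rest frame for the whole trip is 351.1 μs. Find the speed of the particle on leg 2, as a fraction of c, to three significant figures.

β = 0.873

Leg 1: γ = 128; τ_1 = 150.9/128.0 = 1.179 μs.
Leg 2: speed unknown; τ_2 = 484.6/γ_2.
Leg 3: γ = 1/√(1 − 0.8561²) = 1/√0.2671 = 1.935; τ_3 = 219.7/1.935 = 113.5 μs.
Total proper time: 1.179 + τ_2 + 113.5 = 351.1, so τ_2 = 351.1 − 114.7 = 236.4 μs.
γ_2 = 484.6/236.4 = 2.050; β = √(1 − 1/γ²) = √0.7621.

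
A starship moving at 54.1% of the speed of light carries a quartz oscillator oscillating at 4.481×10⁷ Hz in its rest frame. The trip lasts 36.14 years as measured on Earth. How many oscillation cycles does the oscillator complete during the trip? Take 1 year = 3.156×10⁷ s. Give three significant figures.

β = 0.541; γ = 1/√(1 − 0.541²) = 1/√0.7073 = 1.189
The oscillator's own cycle count is N = f × τ where τ is the proper time on the ship. τ = Δt/γ = 36.14/1.189 = 30.39 years = 9.593×10⁸ s.
N = 4.481×10⁷ × 9.593×10⁸ = 4.298×10¹⁶.

N = 4.30×10¹⁶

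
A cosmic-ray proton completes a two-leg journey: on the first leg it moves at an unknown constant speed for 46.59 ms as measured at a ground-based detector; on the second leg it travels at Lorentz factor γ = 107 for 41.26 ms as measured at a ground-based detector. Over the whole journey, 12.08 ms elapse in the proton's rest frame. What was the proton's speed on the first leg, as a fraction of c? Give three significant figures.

β = 0.968

Leg 1: speed unknown; τ_1 = 46.59/γ_1.
Leg 2: γ = 107; τ_2 = 41.26/107.0 = 0.3856 ms.
Total proper time: τ_1 + 0.3856 = 12.08, so τ_1 = 12.08 − 0.3856 = 11.69 ms.
γ_1 = 46.59/11.69 = 3.984; β = √(1 − 1/γ²) = √0.9370.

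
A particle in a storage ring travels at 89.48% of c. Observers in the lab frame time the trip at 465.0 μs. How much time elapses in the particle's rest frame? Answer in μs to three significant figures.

τ = 208 μs

β = 0.8948; γ = 1/√(1 − 0.8948²) = 1/√0.1993 = 2.240
The interval measured in the lab frame is the dilated one; the clock in the particle's rest frame measures the proper time τ = Δt/γ = 465.0/2.240 μs.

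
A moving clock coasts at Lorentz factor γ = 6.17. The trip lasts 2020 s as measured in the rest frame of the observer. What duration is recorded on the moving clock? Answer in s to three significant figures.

τ = 327 s

γ = 6.17
The interval measured in the rest frame of the observer is the dilated one; the clock on the moving clock measures the proper time τ = Δt/γ = 2020/6.170 s.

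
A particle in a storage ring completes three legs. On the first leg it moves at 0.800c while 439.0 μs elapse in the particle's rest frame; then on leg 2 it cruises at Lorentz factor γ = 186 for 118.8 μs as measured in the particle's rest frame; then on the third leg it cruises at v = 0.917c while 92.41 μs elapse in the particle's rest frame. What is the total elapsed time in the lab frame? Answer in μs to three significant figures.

Leg 1: γ = 1/√(1 − 0.800²) = 5/3 ≈ 1.667; Δt_1 = 1.667 × 439.0 = 731.7 μs.
Leg 2: γ = 186; Δt_2 = 186.0 × 118.8 = 2.210×10⁴ μs.
Leg 3: γ = 1/√(1 − 0.917²) = 1/√0.1591 = 2.507; Δt_3 = 2.507 × 92.41 = 231.7 μs.
Total: 731.7 + 2.210×10⁴ + 231.7 μs.

Δt = 2.31×10⁴ μs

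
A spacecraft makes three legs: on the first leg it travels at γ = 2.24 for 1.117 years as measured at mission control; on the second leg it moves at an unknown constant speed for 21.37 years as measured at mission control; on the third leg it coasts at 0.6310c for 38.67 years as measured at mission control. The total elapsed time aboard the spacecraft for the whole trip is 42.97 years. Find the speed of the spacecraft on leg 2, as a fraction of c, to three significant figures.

β = 0.812

Leg 1: γ = 2.24; τ_1 = 1.117/2.240 = 0.4987 years.
Leg 2: speed unknown; τ_2 = 21.37/γ_2.
Leg 3: γ = 1/√(1 − 0.6310²) = 1/√0.6018 = 1.289; τ_3 = 38.67/1.289 = 30.00 years.
Total proper time: 0.4987 + τ_2 + 30.00 = 42.97, so τ_2 = 42.97 − 30.50 = 12.47 years.
γ_2 = 21.37/12.47 = 1.713; β = √(1 − 1/γ²) = √0.6594.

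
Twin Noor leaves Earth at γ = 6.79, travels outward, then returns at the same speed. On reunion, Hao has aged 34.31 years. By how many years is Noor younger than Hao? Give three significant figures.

Δt − τ = 29.3 years

γ = 6.79
Noor's elapsed proper time: τ = 34.31/6.790 = 5.053 years.
Age gap = Δt − τ = 34.31 − 5.053 years.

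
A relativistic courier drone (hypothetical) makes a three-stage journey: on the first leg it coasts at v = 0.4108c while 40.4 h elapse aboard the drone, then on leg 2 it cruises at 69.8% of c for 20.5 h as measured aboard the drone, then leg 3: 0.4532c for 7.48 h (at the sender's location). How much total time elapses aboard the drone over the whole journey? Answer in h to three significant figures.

τ = 67.6 h

Leg 1: 40.4 h is already measured aboard the drone.
Leg 2: 20.5 h is already measured aboard the drone.
Leg 3: γ = 1/√(1 − 0.4532²) = 1/√0.7946 = 1.122; τ_3 = 7.48/1.122 = 6.668 h.
Total: 40.40 + 20.50 + 6.668 h.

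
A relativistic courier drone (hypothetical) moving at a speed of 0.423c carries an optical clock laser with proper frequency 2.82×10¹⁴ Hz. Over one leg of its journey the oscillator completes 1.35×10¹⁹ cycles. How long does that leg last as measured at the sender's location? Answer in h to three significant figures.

Δt = 14.7 h

γ = 1/√(1 − 0.423²) = 1/√0.8211 = 1.104
Proper time for N cycles: τ = N/f = 1.35×10¹⁹/(2.82×10¹⁴) = 4.787×10⁴ s = 13.30 h.
Lab-frame duration Δt = γτ = 1.104 × 13.30 = 14.68 h.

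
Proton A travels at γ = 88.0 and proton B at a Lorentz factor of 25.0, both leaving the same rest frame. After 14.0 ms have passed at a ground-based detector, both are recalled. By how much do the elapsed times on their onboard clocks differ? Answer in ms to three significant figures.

|τ_A − τ_B| = 0.401 ms

A: γ = 88.0; τ_A = 14.0/88.00 = 0.1591 ms.
B: γ = 25.0; τ_B = 14.0/25.00 = 0.5600 ms.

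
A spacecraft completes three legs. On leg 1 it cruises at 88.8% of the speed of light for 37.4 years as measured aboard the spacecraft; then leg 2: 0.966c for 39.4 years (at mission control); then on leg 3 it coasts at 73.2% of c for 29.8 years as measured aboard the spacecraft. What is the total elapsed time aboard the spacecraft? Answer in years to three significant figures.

Leg 1: 37.4 years is already measured aboard the spacecraft.
Leg 2: γ = 1/√(1 − 0.966²) = 1/√0.06684 = 3.868; τ_2 = 39.4/3.868 = 10.19 years.
Leg 3: 29.8 years is already measured aboard the spacecraft.
Total: 37.40 + 10.19 + 29.80 years.

τ = 77.4 years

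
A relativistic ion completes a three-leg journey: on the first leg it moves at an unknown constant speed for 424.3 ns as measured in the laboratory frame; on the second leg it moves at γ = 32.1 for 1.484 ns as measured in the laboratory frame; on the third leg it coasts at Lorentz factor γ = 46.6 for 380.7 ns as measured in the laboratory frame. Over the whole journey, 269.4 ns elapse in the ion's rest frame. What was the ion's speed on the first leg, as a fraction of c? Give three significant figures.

Leg 1: speed unknown; τ_1 = 424.3/γ_1.
Leg 2: γ = 32.1; τ_2 = 1.484/32.10 = 0.04623 ns.
Leg 3: γ = 46.6; τ_3 = 380.7/46.60 = 8.170 ns.
Total proper time: τ_1 + 0.04623 + 8.170 = 269.4, so τ_1 = 269.4 − 8.216 = 261.2 ns.
γ_1 = 424.3/261.2 = 1.625; β = √(1 − 1/γ²) = √0.6211.

β = 0.788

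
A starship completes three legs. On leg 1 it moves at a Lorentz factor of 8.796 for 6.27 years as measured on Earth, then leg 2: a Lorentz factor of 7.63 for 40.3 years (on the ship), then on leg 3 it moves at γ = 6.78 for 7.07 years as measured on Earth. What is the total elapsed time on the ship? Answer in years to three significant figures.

Leg 1: γ = 8.796; τ_1 = 6.27/8.796 = 0.7128 years.
Leg 2: 40.3 years is already measured on the ship.
Leg 3: γ = 6.78; τ_3 = 7.07/6.780 = 1.043 years.
Total: 0.7128 + 40.30 + 1.043 years.

τ = 42.1 years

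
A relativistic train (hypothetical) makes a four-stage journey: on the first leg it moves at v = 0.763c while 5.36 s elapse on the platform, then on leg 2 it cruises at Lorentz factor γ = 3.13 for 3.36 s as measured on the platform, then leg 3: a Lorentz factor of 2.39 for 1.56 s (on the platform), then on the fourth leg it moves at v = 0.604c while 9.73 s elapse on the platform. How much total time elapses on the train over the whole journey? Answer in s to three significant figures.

Leg 1: γ = 1/√(1 − 0.763²) = 1/√0.4178 = 1.547; τ_1 = 5.36/1.547 = 3.465 s.
Leg 2: γ = 3.13; τ_2 = 3.36/3.130 = 1.073 s.
Leg 3: γ = 2.39; τ_3 = 1.56/2.390 = 0.6527 s.
Leg 4: γ = 1/√(1 − 0.604²) = 1/√0.6352 = 1.255; τ_4 = 9.73/1.255 = 7.755 s.
Total: 3.465 + 1.073 + 0.6527 + 7.755 s.

τ = 12.9 s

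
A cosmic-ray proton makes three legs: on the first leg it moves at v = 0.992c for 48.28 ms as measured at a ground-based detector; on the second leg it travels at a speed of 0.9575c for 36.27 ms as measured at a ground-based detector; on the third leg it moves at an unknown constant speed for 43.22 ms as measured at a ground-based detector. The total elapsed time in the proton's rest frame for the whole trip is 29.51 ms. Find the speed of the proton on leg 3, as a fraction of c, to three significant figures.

Leg 1: γ = 1/√(1 − 0.992²) = 1/√0.01594 = 7.922; τ_1 = 48.28/7.922 = 6.095 ms.
Leg 2: γ = 1/√(1 − 0.9575²) = 1/√0.08319 = 3.467; τ_2 = 36.27/3.467 = 10.46 ms.
Leg 3: speed unknown; τ_3 = 43.22/γ_3.
Total proper time: 6.095 + 10.46 + τ_3 = 29.51, so τ_3 = 29.51 − 16.56 = 12.95 ms.
γ_3 = 43.22/12.95 = 3.336; β = √(1 − 1/γ²) = √0.9102.

β = 0.954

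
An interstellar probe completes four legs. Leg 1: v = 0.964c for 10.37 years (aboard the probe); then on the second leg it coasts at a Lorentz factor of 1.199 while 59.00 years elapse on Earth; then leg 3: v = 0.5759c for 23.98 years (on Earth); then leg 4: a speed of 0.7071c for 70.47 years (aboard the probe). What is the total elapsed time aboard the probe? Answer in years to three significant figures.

τ = 150 years

Leg 1: 10.37 years is already measured aboard the probe.
Leg 2: γ = 1.199; τ_2 = 59.00/1.199 = 49.21 years.
Leg 3: γ = 1/√(1 − 0.5759²) = 1/√0.6683 = 1.223; τ_3 = 23.98/1.223 = 19.60 years.
Leg 4: 70.47 years is already measured aboard the probe.
Total: 10.37 + 49.21 + 19.60 + 70.47 years.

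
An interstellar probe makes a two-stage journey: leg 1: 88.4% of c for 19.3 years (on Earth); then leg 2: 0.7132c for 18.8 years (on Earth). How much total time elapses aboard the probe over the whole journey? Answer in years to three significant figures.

Leg 1: β = 0.884; γ = 1/√(1 − 0.884²) = 1/√0.2185 = 2.139; τ_1 = 19.3/2.139 = 9.022 years.
Leg 2: γ = 1/√(1 − 0.7132²) = 1/√0.4913 = 1.427; τ_2 = 18.8/1.427 = 13.18 years.
Total: 9.022 + 13.18 years.

τ = 22.2 years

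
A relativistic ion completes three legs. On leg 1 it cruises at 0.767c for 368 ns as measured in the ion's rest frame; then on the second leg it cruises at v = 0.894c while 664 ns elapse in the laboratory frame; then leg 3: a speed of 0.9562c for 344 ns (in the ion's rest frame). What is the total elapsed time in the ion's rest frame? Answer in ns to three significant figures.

Leg 1: 368 ns is already measured in the ion's rest frame.
Leg 2: γ = 1/√(1 − 0.894²) = 1/√0.2008 = 2.232; τ_2 = 664/2.232 = 297.5 ns.
Leg 3: 344 ns is already measured in the ion's rest frame.
Total: 368.0 + 297.5 + 344.0 ns.

τ = 1010 ns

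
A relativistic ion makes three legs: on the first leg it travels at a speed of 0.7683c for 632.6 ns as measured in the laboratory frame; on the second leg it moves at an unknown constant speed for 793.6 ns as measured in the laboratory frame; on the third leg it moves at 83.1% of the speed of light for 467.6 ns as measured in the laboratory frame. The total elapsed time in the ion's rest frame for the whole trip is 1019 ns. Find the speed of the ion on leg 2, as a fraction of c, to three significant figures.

Leg 1: γ = 1/√(1 − 0.7683²) = 1/√0.4097 = 1.562; τ_1 = 632.6/1.562 = 404.9 ns.
Leg 2: speed unknown; τ_2 = 793.6/γ_2.
Leg 3: β = 0.831; γ = 1/√(1 − 0.831²) = 1/√0.3094 = 1.798; τ_3 = 467.6/1.798 = 260.1 ns.
Total proper time: 404.9 + τ_2 + 260.1 = 1019, so τ_2 = 1019 − 665.0 = 354.0 ns.
γ_2 = 793.6/354.0 = 2.242; β = √(1 − 1/γ²) = √0.8011.

β = 0.895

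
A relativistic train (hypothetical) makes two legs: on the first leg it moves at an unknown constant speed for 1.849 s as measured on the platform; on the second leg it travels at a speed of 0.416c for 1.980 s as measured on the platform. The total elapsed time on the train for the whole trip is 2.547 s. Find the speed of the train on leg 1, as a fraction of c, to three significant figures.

β = 0.915

Leg 1: speed unknown; τ_1 = 1.849/γ_1.
Leg 2: γ = 1/√(1 − 0.416²) = 1/√0.8269 = 1.100; τ_2 = 1.980/1.100 = 1.801 s.
Total proper time: τ_1 + 1.801 = 2.547, so τ_1 = 2.547 − 1.801 = 0.7465 s.
γ_1 = 1.849/0.7465 = 2.477; β = √(1 − 1/γ²) = √0.8370.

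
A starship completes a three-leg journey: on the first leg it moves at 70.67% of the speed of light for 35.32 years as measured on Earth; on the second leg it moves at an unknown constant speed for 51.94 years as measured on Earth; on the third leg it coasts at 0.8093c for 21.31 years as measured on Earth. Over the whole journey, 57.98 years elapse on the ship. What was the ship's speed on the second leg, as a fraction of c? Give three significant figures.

β = 0.919

Leg 1: β = 0.7067; γ = 1/√(1 − 0.7067²) = 1/√0.5006 = 1.413; τ_1 = 35.32/1.413 = 24.99 years.
Leg 2: speed unknown; τ_2 = 51.94/γ_2.
Leg 3: γ = 1/√(1 − 0.8093²) = 1/√0.3450 = 1.702; τ_3 = 21.31/1.702 = 12.52 years.
Total proper time: 24.99 + τ_2 + 12.52 = 57.98, so τ_2 = 57.98 − 37.51 = 20.47 years.
γ_2 = 51.94/20.47 = 2.537; β = √(1 − 1/γ²) = √0.8446.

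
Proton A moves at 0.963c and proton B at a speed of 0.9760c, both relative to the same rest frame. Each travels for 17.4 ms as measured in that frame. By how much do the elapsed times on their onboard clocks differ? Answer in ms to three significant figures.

|τ_A − τ_B| = 0.900 ms

A: γ = 1/√(1 − 0.963²) = 1/√0.07263 = 3.711; τ_A = 17.4/3.711 = 4.689 ms.
B: γ = 1/√(1 − 0.9760²) = 1/√0.04742 = 4.592; τ_B = 17.4/4.592 = 3.789 ms.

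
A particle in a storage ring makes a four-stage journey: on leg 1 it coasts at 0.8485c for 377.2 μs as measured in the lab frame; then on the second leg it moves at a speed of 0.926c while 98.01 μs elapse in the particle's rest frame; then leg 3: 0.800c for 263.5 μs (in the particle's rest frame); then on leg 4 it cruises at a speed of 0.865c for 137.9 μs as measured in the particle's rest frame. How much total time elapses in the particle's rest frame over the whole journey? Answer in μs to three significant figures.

τ = 699 μs

Leg 1: γ = 1/√(1 − 0.8485²) = 1/√0.2800 = 1.890; τ_1 = 377.2/1.890 = 199.6 μs.
Leg 2: 98.01 μs is already measured in the particle's rest frame.
Leg 3: 263.5 μs is already measured in the particle's rest frame.
Leg 4: 137.9 μs is already measured in the particle's rest frame.
Total: 199.6 + 98.01 + 263.5 + 137.9 μs.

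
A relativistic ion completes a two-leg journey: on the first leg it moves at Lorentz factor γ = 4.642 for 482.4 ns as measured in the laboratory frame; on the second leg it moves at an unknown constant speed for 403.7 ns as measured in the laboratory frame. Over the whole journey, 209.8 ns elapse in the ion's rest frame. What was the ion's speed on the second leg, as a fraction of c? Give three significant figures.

Leg 1: γ = 4.642; τ_1 = 482.4/4.642 = 103.9 ns.
Leg 2: speed unknown; τ_2 = 403.7/γ_2.
Total proper time: 103.9 + τ_2 = 209.8, so τ_2 = 209.8 − 103.9 = 105.9 ns.
γ_2 = 403.7/105.9 = 3.813; β = √(1 − 1/γ²) = √0.9312.

β = 0.965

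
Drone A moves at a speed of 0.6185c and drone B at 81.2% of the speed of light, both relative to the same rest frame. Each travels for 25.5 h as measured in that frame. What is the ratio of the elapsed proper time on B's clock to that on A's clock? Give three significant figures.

A: γ = 1/√(1 − 0.6185²) = 1/√0.6175 = 1.273. B: β = 0.812; γ = 1/√(1 − 0.812²) = 1/√0.3407 = 1.713.
τ_A/τ_B = γ_B/γ_A = 1.713/1.273 = 1.346, so τ_B/τ_A = 0.7428.

τ_B/τ_A = 0.743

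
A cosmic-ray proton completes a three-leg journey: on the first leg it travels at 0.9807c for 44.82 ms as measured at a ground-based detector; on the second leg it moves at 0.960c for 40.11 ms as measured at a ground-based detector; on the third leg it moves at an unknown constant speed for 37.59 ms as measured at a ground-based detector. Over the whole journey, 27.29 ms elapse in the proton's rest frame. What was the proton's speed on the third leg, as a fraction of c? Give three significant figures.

Leg 1: γ = 1/√(1 − 0.9807²) = 1/√0.03823 = 5.115; τ_1 = 44.82/5.115 = 8.763 ms.
Leg 2: γ = 1/√(1 − 0.960²) = 25/7 ≈ 3.571; τ_2 = 40.11/3.571 = 11.23 ms.
Leg 3: speed unknown; τ_3 = 37.59/γ_3.
Total proper time: 8.763 + 11.23 + τ_3 = 27.29, so τ_3 = 27.29 − 19.99 = 7.296 ms.
γ_3 = 37.59/7.296 = 5.152; β = √(1 − 1/γ²) = √0.9623.

β = 0.981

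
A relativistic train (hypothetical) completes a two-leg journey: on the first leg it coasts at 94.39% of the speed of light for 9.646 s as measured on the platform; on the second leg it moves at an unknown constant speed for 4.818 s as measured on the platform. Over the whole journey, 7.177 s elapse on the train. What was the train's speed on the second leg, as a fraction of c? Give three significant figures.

Leg 1: β = 0.9439; γ = 1/√(1 − 0.9439²) = 1/√0.1091 = 3.028; τ_1 = 9.646/3.028 = 3.185 s.
Leg 2: speed unknown; τ_2 = 4.818/γ_2.
Total proper time: 3.185 + τ_2 = 7.177, so τ_2 = 7.177 − 3.185 = 3.992 s.
γ_2 = 4.818/3.992 = 1.207; β = √(1 − 1/γ²) = √0.3136.

β = 0.560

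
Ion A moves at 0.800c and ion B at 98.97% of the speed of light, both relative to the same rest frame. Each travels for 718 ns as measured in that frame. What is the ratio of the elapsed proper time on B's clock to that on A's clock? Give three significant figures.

A: γ = 1/√(1 − 0.800²) = 5/3 ≈ 1.667. B: β = 0.9897; γ = 1/√(1 − 0.9897²) = 1/√0.02049 = 6.985.
τ_A/τ_B = γ_B/γ_A = 6.985/1.667 = 4.191, so τ_B/τ_A = 0.2386.

τ_B/τ_A = 0.239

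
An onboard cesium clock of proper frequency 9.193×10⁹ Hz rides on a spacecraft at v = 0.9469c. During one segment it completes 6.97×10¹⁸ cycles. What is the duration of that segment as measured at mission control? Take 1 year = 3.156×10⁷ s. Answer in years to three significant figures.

γ = 1/√(1 − 0.9469²) = 1/√0.1034 = 3.110
Proper time for N cycles: τ = N/f = 6.97×10¹⁸/(9.193×10⁹) = 7.582×10⁸ s = 24.02 years.
Lab-frame duration Δt = γτ = 3.110 × 24.02 = 74.72 years.

Δt = 74.7 years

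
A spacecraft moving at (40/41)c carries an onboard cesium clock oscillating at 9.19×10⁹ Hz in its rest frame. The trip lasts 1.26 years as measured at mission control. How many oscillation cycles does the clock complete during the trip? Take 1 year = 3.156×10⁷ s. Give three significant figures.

γ = 1/√(1 − (40/41)²) = 41/9 ≈ 4.556
The oscillator's own cycle count is N = f × τ where τ is the proper time aboard the spacecraft. τ = Δt/γ = 1.26/4.556 = 0.2766 years = 8.729×10⁶ s.
N = 9.19×10⁹ × 8.729×10⁶ = 8.022×10¹⁶.

N = 8.02×10¹⁶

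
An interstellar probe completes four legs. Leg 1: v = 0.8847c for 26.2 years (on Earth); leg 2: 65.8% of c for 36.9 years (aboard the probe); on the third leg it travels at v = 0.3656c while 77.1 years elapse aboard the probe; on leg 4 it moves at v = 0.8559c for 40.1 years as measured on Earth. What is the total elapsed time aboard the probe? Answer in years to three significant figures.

Leg 1: γ = 1/√(1 − 0.8847²) = 1/√0.2173 = 2.145; τ_1 = 26.2/2.145 = 12.21 years.
Leg 2: 36.9 years is already measured aboard the probe.
Leg 3: 77.1 years is already measured aboard the probe.
Leg 4: γ = 1/√(1 − 0.8559²) = 1/√0.2674 = 1.934; τ_4 = 40.1/1.934 = 20.74 years.
Total: 12.21 + 36.90 + 77.10 + 20.74 years.

τ = 147 years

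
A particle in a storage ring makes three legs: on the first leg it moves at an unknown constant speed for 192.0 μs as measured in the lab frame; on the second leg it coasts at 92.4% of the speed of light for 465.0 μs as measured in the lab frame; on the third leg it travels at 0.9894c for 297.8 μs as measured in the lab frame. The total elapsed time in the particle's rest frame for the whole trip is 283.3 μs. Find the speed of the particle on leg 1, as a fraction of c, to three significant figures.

β = 0.946

Leg 1: speed unknown; τ_1 = 192.0/γ_1.
Leg 2: β = 0.924; γ = 1/√(1 − 0.924²) = 1/√0.1462 = 2.615; τ_2 = 465.0/2.615 = 177.8 μs.
Leg 3: γ = 1/√(1 − 0.9894²) = 1/√0.02109 = 6.886; τ_3 = 297.8/6.886 = 43.25 μs.
Total proper time: τ_1 + 177.8 + 43.25 = 283.3, so τ_1 = 283.3 − 221.1 = 62.24 μs.
γ_1 = 192.0/62.24 = 3.085; β = √(1 − 1/γ²) = √0.8949.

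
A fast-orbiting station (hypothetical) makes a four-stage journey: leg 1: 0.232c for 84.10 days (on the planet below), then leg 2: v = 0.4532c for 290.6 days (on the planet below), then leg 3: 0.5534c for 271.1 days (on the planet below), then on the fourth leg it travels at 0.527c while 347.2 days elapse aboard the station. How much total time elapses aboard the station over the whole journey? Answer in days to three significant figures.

τ = 914 days

Leg 1: γ = 1/√(1 − 0.232²) = 1/√0.9462 = 1.028; τ_1 = 84.10/1.028 = 81.81 days.
Leg 2: γ = 1/√(1 − 0.4532²) = 1/√0.7946 = 1.122; τ_2 = 290.6/1.122 = 259.0 days.
Leg 3: γ = 1/√(1 − 0.5534²) = 1/√0.6937 = 1.201; τ_3 = 271.1/1.201 = 225.8 days.
Leg 4: 347.2 days is already measured aboard the station.
Total: 81.81 + 259.0 + 225.8 + 347.2 days.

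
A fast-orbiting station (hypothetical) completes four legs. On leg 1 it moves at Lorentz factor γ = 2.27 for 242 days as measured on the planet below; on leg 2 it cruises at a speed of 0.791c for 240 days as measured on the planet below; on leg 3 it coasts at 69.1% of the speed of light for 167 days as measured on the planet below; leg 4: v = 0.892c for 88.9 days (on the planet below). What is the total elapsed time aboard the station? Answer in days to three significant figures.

Leg 1: γ = 2.27; τ_1 = 242/2.270 = 106.6 days.
Leg 2: γ = 1/√(1 − 0.791²) = 1/√0.3743 = 1.634; τ_2 = 240/1.634 = 146.8 days.
Leg 3: β = 0.691; γ = 1/√(1 − 0.691²) = 1/√0.5225 = 1.383; τ_3 = 167/1.383 = 120.7 days.
Leg 4: γ = 1/√(1 − 0.892²) = 1/√0.2043 = 2.212; τ_4 = 88.9/2.212 = 40.19 days.
Total: 106.6 + 146.8 + 120.7 + 40.19 days.

τ = 414 days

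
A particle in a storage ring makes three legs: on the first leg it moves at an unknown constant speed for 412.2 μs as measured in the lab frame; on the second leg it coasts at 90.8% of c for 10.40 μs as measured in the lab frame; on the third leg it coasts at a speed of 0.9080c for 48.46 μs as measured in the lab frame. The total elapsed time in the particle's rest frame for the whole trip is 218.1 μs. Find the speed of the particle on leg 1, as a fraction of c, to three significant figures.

β = 0.883

Leg 1: speed unknown; τ_1 = 412.2/γ_1.
Leg 2: β = 0.908; γ = 1/√(1 − 0.908²) = 1/√0.1755 = 2.387; τ_2 = 10.40/2.387 = 4.357 μs.
Leg 3: γ = 1/√(1 − 0.9080²) = 1/√0.1755 = 2.387; τ_3 = 48.46/2.387 = 20.30 μs.
Total proper time: τ_1 + 4.357 + 20.30 = 218.1, so τ_1 = 218.1 − 24.66 = 193.4 μs.
γ_1 = 412.2/193.4 = 2.131; β = √(1 − 1/γ²) = √0.7798.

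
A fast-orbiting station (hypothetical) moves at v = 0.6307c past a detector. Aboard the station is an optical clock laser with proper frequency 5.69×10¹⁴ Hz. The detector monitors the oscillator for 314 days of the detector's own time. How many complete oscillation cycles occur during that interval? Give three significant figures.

N = 1.20×10²²

γ = 1/√(1 − 0.6307²) = 1/√0.6022 = 1.289
During 314 days of lab time, the oscillator's proper time advances by τ = Δt/γ = 314/1.289 = 243.7 days = 2.105×10⁷ s.
N = f × τ = 5.69×10¹⁴ × 2.105×10⁷ = 1.198×10²².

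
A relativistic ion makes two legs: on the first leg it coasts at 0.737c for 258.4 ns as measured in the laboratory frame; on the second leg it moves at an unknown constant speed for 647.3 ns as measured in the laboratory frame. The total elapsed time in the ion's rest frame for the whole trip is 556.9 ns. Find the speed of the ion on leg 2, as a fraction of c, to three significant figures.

Leg 1: γ = 1/√(1 − 0.737²) = 1/√0.4568 = 1.480; τ_1 = 258.4/1.480 = 174.7 ns.
Leg 2: speed unknown; τ_2 = 647.3/γ_2.
Total proper time: 174.7 + τ_2 = 556.9, so τ_2 = 556.9 − 174.7 = 382.2 ns.
γ_2 = 647.3/382.2 = 1.693; β = √(1 − 1/γ²) = √0.6513.

β = 0.807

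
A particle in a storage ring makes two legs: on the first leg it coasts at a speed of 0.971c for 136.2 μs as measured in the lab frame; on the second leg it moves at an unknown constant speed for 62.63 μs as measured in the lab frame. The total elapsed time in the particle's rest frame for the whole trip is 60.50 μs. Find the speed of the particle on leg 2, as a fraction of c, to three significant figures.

β = 0.895

Leg 1: γ = 1/√(1 − 0.971²) = 1/√0.05716 = 4.183; τ_1 = 136.2/4.183 = 32.56 μs.
Leg 2: speed unknown; τ_2 = 62.63/γ_2.
Total proper time: 32.56 + τ_2 = 60.50, so τ_2 = 60.50 − 32.56 = 27.94 μs.
γ_2 = 62.63/27.94 = 2.242; β = √(1 − 1/γ²) = √0.8010.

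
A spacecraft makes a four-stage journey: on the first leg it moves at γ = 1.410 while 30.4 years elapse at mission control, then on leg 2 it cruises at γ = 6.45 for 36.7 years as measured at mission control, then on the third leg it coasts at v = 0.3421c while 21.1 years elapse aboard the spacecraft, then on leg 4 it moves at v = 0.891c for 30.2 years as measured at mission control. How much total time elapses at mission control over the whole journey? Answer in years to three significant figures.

Δt = 120 years

Leg 1: 30.4 years is already measured at mission control.
Leg 2: 36.7 years is already measured at mission control.
Leg 3: γ = 1/√(1 − 0.3421²) = 1/√0.8830 = 1.064; Δt_3 = 1.064 × 21.1 = 22.45 years.
Leg 4: 30.2 years is already measured at mission control.
Total: 30.40 + 36.70 + 22.45 + 30.20 years.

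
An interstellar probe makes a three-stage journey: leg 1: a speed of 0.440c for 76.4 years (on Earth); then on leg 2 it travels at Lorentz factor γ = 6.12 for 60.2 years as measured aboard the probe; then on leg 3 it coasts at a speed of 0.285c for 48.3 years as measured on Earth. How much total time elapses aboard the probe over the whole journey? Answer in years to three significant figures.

τ = 175 years

Leg 1: γ = 1/√(1 − 0.440²) = 1/√0.8064 = 1.114; τ_1 = 76.4/1.114 = 68.61 years.
Leg 2: 60.2 years is already measured aboard the probe.
Leg 3: γ = 1/√(1 − 0.285²) = 1/√0.9188 = 1.043; τ_3 = 48.3/1.043 = 46.30 years.
Total: 68.61 + 60.20 + 46.30 years.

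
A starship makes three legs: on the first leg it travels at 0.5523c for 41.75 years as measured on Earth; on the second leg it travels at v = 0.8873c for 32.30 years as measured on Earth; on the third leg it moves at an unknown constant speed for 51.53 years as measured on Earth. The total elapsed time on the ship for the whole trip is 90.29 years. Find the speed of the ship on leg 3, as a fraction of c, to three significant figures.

β = 0.616

Leg 1: γ = 1/√(1 − 0.5523²) = 1/√0.6950 = 1.200; τ_1 = 41.75/1.200 = 34.80 years.
Leg 2: γ = 1/√(1 − 0.8873²) = 1/√0.2127 = 2.168; τ_2 = 32.30/2.168 = 14.90 years.
Leg 3: speed unknown; τ_3 = 51.53/γ_3.
Total proper time: 34.80 + 14.90 + τ_3 = 90.29, so τ_3 = 90.29 − 49.70 = 40.59 years.
γ_3 = 51.53/40.59 = 1.270; β = √(1 − 1/γ²) = √0.3796.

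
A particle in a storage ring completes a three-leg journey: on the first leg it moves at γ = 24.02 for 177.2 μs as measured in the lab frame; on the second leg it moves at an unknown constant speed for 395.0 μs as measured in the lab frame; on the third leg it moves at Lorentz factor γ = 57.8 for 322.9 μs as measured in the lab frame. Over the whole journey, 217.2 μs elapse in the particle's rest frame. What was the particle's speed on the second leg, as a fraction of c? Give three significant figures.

β = 0.856

Leg 1: γ = 24.02; τ_1 = 177.2/24.02 = 7.377 μs.
Leg 2: speed unknown; τ_2 = 395.0/γ_2.
Leg 3: γ = 57.8; τ_3 = 322.9/57.80 = 5.587 μs.
Total proper time: 7.377 + τ_2 + 5.587 = 217.2, so τ_2 = 217.2 − 12.96 = 204.2 μs.
γ_2 = 395.0/204.2 = 1.934; β = √(1 − 1/γ²) = √0.7327.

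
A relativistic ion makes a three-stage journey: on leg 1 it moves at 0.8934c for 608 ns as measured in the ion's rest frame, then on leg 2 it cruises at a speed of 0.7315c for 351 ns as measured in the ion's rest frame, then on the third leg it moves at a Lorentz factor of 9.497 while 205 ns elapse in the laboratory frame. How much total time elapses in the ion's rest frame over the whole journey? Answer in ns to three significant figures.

τ = 981 ns

Leg 1: 608 ns is already measured in the ion's rest frame.
Leg 2: 351 ns is already measured in the ion's rest frame.
Leg 3: γ = 9.497; τ_3 = 205/9.497 = 21.59 ns.
Total: 608.0 + 351.0 + 21.59 ns.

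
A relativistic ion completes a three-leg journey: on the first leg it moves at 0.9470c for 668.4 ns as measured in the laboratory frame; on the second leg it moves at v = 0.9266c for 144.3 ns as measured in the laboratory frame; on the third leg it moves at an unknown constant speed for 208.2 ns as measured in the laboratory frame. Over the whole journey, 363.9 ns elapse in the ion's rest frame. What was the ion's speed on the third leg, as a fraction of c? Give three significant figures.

Leg 1: γ = 1/√(1 − 0.9470²) = 1/√0.1032 = 3.113; τ_1 = 668.4/3.113 = 214.7 ns.
Leg 2: γ = 1/√(1 − 0.9266²) = 1/√0.1414 = 2.659; τ_2 = 144.3/2.659 = 54.26 ns.
Leg 3: speed unknown; τ_3 = 208.2/γ_3.
Total proper time: 214.7 + 54.26 + τ_3 = 363.9, so τ_3 = 363.9 − 269.0 = 94.92 ns.
γ_3 = 208.2/94.92 = 2.193; β = √(1 − 1/γ²) = √0.7921.

β = 0.890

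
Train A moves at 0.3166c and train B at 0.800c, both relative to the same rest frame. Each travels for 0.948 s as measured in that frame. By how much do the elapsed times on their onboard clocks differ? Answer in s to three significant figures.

|τ_A − τ_B| = 0.330 s

A: γ = 1/√(1 − 0.3166²) = 1/√0.8998 = 1.054; τ_A = 0.948/1.054 = 0.8992 s.
B: γ = 1/√(1 − 0.800²) = 5/3 ≈ 1.667; τ_B = 0.948/1.667 = 0.5688 s.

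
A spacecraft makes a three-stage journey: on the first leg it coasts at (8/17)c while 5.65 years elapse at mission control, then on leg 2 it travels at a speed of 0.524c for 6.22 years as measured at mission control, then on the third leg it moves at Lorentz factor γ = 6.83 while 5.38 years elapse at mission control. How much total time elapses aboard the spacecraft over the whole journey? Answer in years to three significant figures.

τ = 11.1 years

Leg 1: γ = 1/√(1 − (8/17)²) = 17/15 ≈ 1.133; τ_1 = 5.65/1.133 = 4.985 years.
Leg 2: γ = 1/√(1 − 0.524²) = 1/√0.7254 = 1.174; τ_2 = 6.22/1.174 = 5.298 years.
Leg 3: γ = 6.83; τ_3 = 5.38/6.830 = 0.7877 years.
Total: 4.985 + 5.298 + 0.7877 years.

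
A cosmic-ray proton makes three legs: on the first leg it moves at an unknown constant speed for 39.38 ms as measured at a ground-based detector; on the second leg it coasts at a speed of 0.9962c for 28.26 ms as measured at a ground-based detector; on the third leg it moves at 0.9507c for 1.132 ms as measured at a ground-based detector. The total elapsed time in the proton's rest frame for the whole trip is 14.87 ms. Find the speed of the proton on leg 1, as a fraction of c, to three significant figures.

β = 0.952

Leg 1: speed unknown; τ_1 = 39.38/γ_1.
Leg 2: γ = 1/√(1 − 0.9962²) = 1/√0.007586 = 11.48; τ_2 = 28.26/11.48 = 2.461 ms.
Leg 3: γ = 1/√(1 − 0.9507²) = 1/√0.09617 = 3.225; τ_3 = 1.132/3.225 = 0.3510 ms.
Total proper time: τ_1 + 2.461 + 0.3510 = 14.87, so τ_1 = 14.87 − 2.812 = 12.06 ms.
γ_1 = 39.38/12.06 = 3.266; β = √(1 − 1/γ²) = √0.9062.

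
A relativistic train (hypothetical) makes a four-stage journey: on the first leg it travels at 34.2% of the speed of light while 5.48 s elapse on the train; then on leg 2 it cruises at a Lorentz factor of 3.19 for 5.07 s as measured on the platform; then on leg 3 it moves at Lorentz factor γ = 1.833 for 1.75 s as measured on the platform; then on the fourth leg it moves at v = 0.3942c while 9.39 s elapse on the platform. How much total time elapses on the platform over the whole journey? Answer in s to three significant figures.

Leg 1: β = 0.342; γ = 1/√(1 − 0.342²) = 1/√0.8830 = 1.064; Δt_1 = 1.064 × 5.48 = 5.832 s.
Leg 2: 5.07 s is already measured on the platform.
Leg 3: 1.75 s is already measured on the platform.
Leg 4: 9.39 s is already measured on the platform.
Total: 5.832 + 5.070 + 1.750 + 9.390 s.

Δt = 22.0 s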